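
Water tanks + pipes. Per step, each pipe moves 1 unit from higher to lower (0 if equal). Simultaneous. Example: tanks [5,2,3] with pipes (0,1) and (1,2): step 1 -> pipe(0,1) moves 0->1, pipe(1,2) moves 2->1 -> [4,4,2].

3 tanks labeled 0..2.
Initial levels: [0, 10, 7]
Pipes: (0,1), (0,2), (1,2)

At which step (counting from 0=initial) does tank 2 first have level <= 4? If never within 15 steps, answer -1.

Answer: -1

Derivation:
Step 1: flows [1->0,2->0,1->2] -> levels [2 8 7]
Step 2: flows [1->0,2->0,1->2] -> levels [4 6 7]
Step 3: flows [1->0,2->0,2->1] -> levels [6 6 5]
Step 4: flows [0=1,0->2,1->2] -> levels [5 5 7]
Step 5: flows [0=1,2->0,2->1] -> levels [6 6 5]
  -> period-2 cycle (repeats step 3); tank 2 never drops to <=4
Tank 2 never reaches <=4 within 15 steps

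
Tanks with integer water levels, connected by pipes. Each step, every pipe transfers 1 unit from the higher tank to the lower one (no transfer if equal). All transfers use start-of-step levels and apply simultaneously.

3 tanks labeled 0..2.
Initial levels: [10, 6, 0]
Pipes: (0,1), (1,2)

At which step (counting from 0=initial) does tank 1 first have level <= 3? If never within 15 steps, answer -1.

Answer: -1

Derivation:
Step 1: flows [0->1,1->2] -> levels [9 6 1]
Step 2: flows [0->1,1->2] -> levels [8 6 2]
Step 3: flows [0->1,1->2] -> levels [7 6 3]
Step 4: flows [0->1,1->2] -> levels [6 6 4]
Step 5: flows [0=1,1->2] -> levels [6 5 5]
Step 6: flows [0->1,1=2] -> levels [5 6 5]
Step 7: flows [1->0,1->2] -> levels [6 4 6]
Step 8: flows [0->1,2->1] -> levels [5 6 5]
  -> period-2 cycle (repeats step 6); tank 1 never drops to <=3
Tank 1 never reaches <=3 within 15 steps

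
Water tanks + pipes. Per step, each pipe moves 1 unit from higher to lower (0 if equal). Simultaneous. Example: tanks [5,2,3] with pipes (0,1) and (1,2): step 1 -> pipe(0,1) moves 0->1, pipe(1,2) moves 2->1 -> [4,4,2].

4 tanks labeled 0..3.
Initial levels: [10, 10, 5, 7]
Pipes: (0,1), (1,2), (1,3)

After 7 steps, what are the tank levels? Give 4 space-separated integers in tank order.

Step 1: flows [0=1,1->2,1->3] -> levels [10 8 6 8]
Step 2: flows [0->1,1->2,1=3] -> levels [9 8 7 8]
Step 3: flows [0->1,1->2,1=3] -> levels [8 8 8 8]
Step 4: flows [0=1,1=2,1=3] -> levels [8 8 8 8]
  -> stable; steps 5..7 unchanged -> [8 8 8 8]

Answer: 8 8 8 8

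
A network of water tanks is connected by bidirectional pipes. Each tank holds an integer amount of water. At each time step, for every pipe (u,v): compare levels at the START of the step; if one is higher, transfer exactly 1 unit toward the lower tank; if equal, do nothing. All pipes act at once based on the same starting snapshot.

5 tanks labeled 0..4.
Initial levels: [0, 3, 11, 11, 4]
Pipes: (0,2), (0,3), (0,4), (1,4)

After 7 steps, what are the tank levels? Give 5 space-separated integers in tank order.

Step 1: flows [2->0,3->0,4->0,4->1] -> levels [3 4 10 10 2]
Step 2: flows [2->0,3->0,0->4,1->4] -> levels [4 3 9 9 4]
Step 3: flows [2->0,3->0,0=4,4->1] -> levels [6 4 8 8 3]
Step 4: flows [2->0,3->0,0->4,1->4] -> levels [7 3 7 7 5]
Step 5: flows [0=2,0=3,0->4,4->1] -> levels [6 4 7 7 5]
Step 6: flows [2->0,3->0,0->4,4->1] -> levels [7 5 6 6 5]
Step 7: flows [0->2,0->3,0->4,1=4] -> levels [4 5 7 7 6]

Answer: 4 5 7 7 6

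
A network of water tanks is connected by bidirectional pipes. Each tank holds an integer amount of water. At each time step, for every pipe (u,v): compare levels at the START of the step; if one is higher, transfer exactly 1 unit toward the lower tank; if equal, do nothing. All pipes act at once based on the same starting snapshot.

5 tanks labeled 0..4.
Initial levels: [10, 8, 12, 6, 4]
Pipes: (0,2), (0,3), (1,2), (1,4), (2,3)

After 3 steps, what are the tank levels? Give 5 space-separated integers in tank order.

Step 1: flows [2->0,0->3,2->1,1->4,2->3] -> levels [10 8 9 8 5]
Step 2: flows [0->2,0->3,2->1,1->4,2->3] -> levels [8 8 8 10 6]
Step 3: flows [0=2,3->0,1=2,1->4,3->2] -> levels [9 7 9 8 7]

Answer: 9 7 9 8 7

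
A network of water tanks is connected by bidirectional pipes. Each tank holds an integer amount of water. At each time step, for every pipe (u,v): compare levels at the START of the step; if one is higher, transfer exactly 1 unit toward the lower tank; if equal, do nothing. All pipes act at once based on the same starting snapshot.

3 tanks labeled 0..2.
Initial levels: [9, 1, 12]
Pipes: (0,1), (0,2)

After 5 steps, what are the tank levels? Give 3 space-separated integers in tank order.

Step 1: flows [0->1,2->0] -> levels [9 2 11]
Step 2: flows [0->1,2->0] -> levels [9 3 10]
Step 3: flows [0->1,2->0] -> levels [9 4 9]
Step 4: flows [0->1,0=2] -> levels [8 5 9]
Step 5: flows [0->1,2->0] -> levels [8 6 8]

Answer: 8 6 8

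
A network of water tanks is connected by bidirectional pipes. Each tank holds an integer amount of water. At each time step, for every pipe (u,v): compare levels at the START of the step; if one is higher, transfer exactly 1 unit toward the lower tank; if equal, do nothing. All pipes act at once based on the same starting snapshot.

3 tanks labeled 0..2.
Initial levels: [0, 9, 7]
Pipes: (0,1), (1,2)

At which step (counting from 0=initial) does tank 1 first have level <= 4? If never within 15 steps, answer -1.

Step 1: flows [1->0,1->2] -> levels [1 7 8]
Step 2: flows [1->0,2->1] -> levels [2 7 7]
Step 3: flows [1->0,1=2] -> levels [3 6 7]
Step 4: flows [1->0,2->1] -> levels [4 6 6]
Step 5: flows [1->0,1=2] -> levels [5 5 6]
Step 6: flows [0=1,2->1] -> levels [5 6 5]
Step 7: flows [1->0,1->2] -> levels [6 4 6]
Tank 1 first reaches <=4 at step 7

Answer: 7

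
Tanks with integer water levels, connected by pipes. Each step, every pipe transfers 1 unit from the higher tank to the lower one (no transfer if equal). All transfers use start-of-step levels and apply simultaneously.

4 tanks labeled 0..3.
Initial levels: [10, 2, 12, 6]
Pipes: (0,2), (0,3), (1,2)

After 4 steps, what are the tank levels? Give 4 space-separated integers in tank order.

Answer: 9 6 7 8

Derivation:
Step 1: flows [2->0,0->3,2->1] -> levels [10 3 10 7]
Step 2: flows [0=2,0->3,2->1] -> levels [9 4 9 8]
Step 3: flows [0=2,0->3,2->1] -> levels [8 5 8 9]
Step 4: flows [0=2,3->0,2->1] -> levels [9 6 7 8]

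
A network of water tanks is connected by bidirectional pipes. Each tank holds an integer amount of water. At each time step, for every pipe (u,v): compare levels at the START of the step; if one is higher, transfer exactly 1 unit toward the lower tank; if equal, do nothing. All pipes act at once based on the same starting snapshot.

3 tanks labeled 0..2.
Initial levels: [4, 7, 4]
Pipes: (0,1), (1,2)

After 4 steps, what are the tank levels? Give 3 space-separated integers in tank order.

Step 1: flows [1->0,1->2] -> levels [5 5 5]
Step 2: flows [0=1,1=2] -> levels [5 5 5]
  -> stable; steps 3..4 unchanged -> [5 5 5]

Answer: 5 5 5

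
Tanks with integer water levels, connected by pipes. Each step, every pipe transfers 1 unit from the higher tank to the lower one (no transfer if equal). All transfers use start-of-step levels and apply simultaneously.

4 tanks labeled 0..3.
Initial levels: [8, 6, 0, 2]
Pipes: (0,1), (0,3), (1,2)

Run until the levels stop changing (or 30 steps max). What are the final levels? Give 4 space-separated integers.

Step 1: flows [0->1,0->3,1->2] -> levels [6 6 1 3]
Step 2: flows [0=1,0->3,1->2] -> levels [5 5 2 4]
Step 3: flows [0=1,0->3,1->2] -> levels [4 4 3 5]
Step 4: flows [0=1,3->0,1->2] -> levels [5 3 4 4]
Step 5: flows [0->1,0->3,2->1] -> levels [3 5 3 5]
Step 6: flows [1->0,3->0,1->2] -> levels [5 3 4 4]
  -> period-2 cycle: step 6 state = step 4 state; never stabilizes
  -> state at step 30: (30-4) mod 2 = 0, same as step 4 -> [5 3 4 4]

Answer: 5 3 4 4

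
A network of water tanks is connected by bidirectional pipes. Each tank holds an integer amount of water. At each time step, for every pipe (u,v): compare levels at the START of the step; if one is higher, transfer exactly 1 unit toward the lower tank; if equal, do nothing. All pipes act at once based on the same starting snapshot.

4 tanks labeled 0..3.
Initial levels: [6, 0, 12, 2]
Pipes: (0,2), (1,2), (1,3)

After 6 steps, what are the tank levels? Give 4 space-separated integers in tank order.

Answer: 6 4 6 4

Derivation:
Step 1: flows [2->0,2->1,3->1] -> levels [7 2 10 1]
Step 2: flows [2->0,2->1,1->3] -> levels [8 2 8 2]
Step 3: flows [0=2,2->1,1=3] -> levels [8 3 7 2]
Step 4: flows [0->2,2->1,1->3] -> levels [7 3 7 3]
Step 5: flows [0=2,2->1,1=3] -> levels [7 4 6 3]
Step 6: flows [0->2,2->1,1->3] -> levels [6 4 6 4]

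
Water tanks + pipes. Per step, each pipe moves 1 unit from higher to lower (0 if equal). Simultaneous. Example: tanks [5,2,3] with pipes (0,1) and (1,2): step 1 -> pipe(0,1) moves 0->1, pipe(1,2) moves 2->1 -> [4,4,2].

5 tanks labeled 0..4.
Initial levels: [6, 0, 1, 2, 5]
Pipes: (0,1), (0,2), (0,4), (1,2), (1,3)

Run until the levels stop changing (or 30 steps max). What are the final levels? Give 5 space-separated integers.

Step 1: flows [0->1,0->2,0->4,2->1,3->1] -> levels [3 3 1 1 6]
Step 2: flows [0=1,0->2,4->0,1->2,1->3] -> levels [3 1 3 2 5]
Step 3: flows [0->1,0=2,4->0,2->1,3->1] -> levels [3 4 2 1 4]
Step 4: flows [1->0,0->2,4->0,1->2,1->3] -> levels [4 1 4 2 3]
Step 5: flows [0->1,0=2,0->4,2->1,3->1] -> levels [2 4 3 1 4]
Step 6: flows [1->0,2->0,4->0,1->2,1->3] -> levels [5 1 3 2 3]
Step 7: flows [0->1,0->2,0->4,2->1,3->1] -> levels [2 4 3 1 4]
  -> period-2 cycle: step 7 state = step 5 state; never stabilizes
  -> state at step 30: (30-5) mod 2 = 1, same as step 6 -> [5 1 3 2 3]

Answer: 5 1 3 2 3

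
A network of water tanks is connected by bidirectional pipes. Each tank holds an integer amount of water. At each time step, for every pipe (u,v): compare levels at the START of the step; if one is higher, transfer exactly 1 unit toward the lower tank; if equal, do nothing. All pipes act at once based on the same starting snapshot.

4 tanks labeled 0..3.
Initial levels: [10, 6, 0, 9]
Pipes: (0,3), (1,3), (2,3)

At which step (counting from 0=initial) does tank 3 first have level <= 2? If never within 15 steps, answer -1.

Answer: -1

Derivation:
Step 1: flows [0->3,3->1,3->2] -> levels [9 7 1 8]
Step 2: flows [0->3,3->1,3->2] -> levels [8 8 2 7]
Step 3: flows [0->3,1->3,3->2] -> levels [7 7 3 8]
Step 4: flows [3->0,3->1,3->2] -> levels [8 8 4 5]
Step 5: flows [0->3,1->3,3->2] -> levels [7 7 5 6]
Step 6: flows [0->3,1->3,3->2] -> levels [6 6 6 7]
Step 7: flows [3->0,3->1,3->2] -> levels [7 7 7 4]
Step 8: flows [0->3,1->3,2->3] -> levels [6 6 6 7]
  -> period-2 cycle (repeats step 6); tank 3 never drops to <=2
Tank 3 never reaches <=2 within 15 steps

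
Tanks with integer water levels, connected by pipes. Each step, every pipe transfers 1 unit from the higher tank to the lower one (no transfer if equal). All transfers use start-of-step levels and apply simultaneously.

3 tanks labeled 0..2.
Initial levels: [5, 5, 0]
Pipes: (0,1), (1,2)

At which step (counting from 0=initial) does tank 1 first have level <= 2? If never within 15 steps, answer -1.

Answer: 5

Derivation:
Step 1: flows [0=1,1->2] -> levels [5 4 1]
Step 2: flows [0->1,1->2] -> levels [4 4 2]
Step 3: flows [0=1,1->2] -> levels [4 3 3]
Step 4: flows [0->1,1=2] -> levels [3 4 3]
Step 5: flows [1->0,1->2] -> levels [4 2 4]
Tank 1 first reaches <=2 at step 5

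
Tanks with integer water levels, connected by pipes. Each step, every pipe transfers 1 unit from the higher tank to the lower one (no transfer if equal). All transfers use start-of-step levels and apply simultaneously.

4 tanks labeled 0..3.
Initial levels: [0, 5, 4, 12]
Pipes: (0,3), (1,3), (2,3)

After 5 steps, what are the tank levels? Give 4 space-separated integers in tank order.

Answer: 5 5 5 6

Derivation:
Step 1: flows [3->0,3->1,3->2] -> levels [1 6 5 9]
Step 2: flows [3->0,3->1,3->2] -> levels [2 7 6 6]
Step 3: flows [3->0,1->3,2=3] -> levels [3 6 6 6]
Step 4: flows [3->0,1=3,2=3] -> levels [4 6 6 5]
Step 5: flows [3->0,1->3,2->3] -> levels [5 5 5 6]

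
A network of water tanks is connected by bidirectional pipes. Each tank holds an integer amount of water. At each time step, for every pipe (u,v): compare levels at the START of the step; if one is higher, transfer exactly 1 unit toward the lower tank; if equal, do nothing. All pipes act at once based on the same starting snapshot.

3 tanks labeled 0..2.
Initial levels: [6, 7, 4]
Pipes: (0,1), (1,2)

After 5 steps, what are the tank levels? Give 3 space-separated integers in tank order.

Answer: 6 5 6

Derivation:
Step 1: flows [1->0,1->2] -> levels [7 5 5]
Step 2: flows [0->1,1=2] -> levels [6 6 5]
Step 3: flows [0=1,1->2] -> levels [6 5 6]
Step 4: flows [0->1,2->1] -> levels [5 7 5]
Step 5: flows [1->0,1->2] -> levels [6 5 6]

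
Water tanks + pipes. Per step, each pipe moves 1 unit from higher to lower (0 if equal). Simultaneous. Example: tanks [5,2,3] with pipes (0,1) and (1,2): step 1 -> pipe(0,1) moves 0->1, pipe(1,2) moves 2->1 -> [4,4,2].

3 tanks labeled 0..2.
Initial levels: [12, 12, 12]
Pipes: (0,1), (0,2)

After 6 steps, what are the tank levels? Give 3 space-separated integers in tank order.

Answer: 12 12 12

Derivation:
Step 1: flows [0=1,0=2] -> levels [12 12 12]
  -> stable; steps 2..6 unchanged -> [12 12 12]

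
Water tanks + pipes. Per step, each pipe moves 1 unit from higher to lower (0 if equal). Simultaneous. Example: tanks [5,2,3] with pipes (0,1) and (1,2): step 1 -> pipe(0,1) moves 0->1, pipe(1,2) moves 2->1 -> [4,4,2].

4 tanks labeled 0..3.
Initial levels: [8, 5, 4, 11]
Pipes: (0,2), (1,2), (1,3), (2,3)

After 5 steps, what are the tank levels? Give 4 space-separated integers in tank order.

Answer: 7 7 7 7

Derivation:
Step 1: flows [0->2,1->2,3->1,3->2] -> levels [7 5 7 9]
Step 2: flows [0=2,2->1,3->1,3->2] -> levels [7 7 7 7]
Step 3: flows [0=2,1=2,1=3,2=3] -> levels [7 7 7 7]
  -> stable; steps 4..5 unchanged -> [7 7 7 7]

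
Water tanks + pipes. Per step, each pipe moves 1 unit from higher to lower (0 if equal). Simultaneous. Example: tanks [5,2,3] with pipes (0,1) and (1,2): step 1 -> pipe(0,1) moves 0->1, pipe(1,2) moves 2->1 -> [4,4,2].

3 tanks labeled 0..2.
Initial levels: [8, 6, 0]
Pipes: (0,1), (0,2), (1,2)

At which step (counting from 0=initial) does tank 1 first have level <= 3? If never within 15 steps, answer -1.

Step 1: flows [0->1,0->2,1->2] -> levels [6 6 2]
Step 2: flows [0=1,0->2,1->2] -> levels [5 5 4]
Step 3: flows [0=1,0->2,1->2] -> levels [4 4 6]
Step 4: flows [0=1,2->0,2->1] -> levels [5 5 4]
  -> period-2 cycle (repeats step 2); tank 1 never drops to <=3
Tank 1 never reaches <=3 within 15 steps

Answer: -1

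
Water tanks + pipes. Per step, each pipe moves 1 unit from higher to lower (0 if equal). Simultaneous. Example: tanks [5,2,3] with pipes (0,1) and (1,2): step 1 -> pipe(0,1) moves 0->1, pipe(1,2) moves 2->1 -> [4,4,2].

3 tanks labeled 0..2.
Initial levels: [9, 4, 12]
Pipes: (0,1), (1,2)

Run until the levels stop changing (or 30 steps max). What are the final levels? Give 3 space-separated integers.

Answer: 8 9 8

Derivation:
Step 1: flows [0->1,2->1] -> levels [8 6 11]
Step 2: flows [0->1,2->1] -> levels [7 8 10]
Step 3: flows [1->0,2->1] -> levels [8 8 9]
Step 4: flows [0=1,2->1] -> levels [8 9 8]
Step 5: flows [1->0,1->2] -> levels [9 7 9]
Step 6: flows [0->1,2->1] -> levels [8 9 8]
  -> period-2 cycle: step 6 state = step 4 state; never stabilizes
  -> state at step 30: (30-4) mod 2 = 0, same as step 4 -> [8 9 8]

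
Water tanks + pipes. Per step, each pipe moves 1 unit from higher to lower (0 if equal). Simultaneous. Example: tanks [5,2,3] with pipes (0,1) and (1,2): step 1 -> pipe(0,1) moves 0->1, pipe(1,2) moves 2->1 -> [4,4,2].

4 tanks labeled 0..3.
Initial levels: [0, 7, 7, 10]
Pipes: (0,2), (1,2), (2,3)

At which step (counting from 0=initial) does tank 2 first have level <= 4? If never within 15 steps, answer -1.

Answer: 6

Derivation:
Step 1: flows [2->0,1=2,3->2] -> levels [1 7 7 9]
Step 2: flows [2->0,1=2,3->2] -> levels [2 7 7 8]
Step 3: flows [2->0,1=2,3->2] -> levels [3 7 7 7]
Step 4: flows [2->0,1=2,2=3] -> levels [4 7 6 7]
Step 5: flows [2->0,1->2,3->2] -> levels [5 6 7 6]
Step 6: flows [2->0,2->1,2->3] -> levels [6 7 4 7]
Tank 2 first reaches <=4 at step 6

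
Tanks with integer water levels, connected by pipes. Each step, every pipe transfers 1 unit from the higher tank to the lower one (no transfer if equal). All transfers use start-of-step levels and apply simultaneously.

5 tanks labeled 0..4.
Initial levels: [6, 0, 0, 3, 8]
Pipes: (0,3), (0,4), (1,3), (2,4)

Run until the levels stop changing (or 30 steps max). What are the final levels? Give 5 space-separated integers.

Step 1: flows [0->3,4->0,3->1,4->2] -> levels [6 1 1 3 6]
Step 2: flows [0->3,0=4,3->1,4->2] -> levels [5 2 2 3 5]
Step 3: flows [0->3,0=4,3->1,4->2] -> levels [4 3 3 3 4]
Step 4: flows [0->3,0=4,1=3,4->2] -> levels [3 3 4 4 3]
Step 5: flows [3->0,0=4,3->1,2->4] -> levels [4 4 3 2 4]
Step 6: flows [0->3,0=4,1->3,4->2] -> levels [3 3 4 4 3]
  -> period-2 cycle: step 6 state = step 4 state; never stabilizes
  -> state at step 30: (30-4) mod 2 = 0, same as step 4 -> [3 3 4 4 3]

Answer: 3 3 4 4 3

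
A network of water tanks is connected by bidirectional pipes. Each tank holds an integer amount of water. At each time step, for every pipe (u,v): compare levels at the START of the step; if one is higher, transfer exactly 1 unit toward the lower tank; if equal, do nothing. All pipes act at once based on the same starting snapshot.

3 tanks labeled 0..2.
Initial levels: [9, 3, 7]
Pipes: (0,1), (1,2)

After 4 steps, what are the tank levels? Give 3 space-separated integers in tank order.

Step 1: flows [0->1,2->1] -> levels [8 5 6]
Step 2: flows [0->1,2->1] -> levels [7 7 5]
Step 3: flows [0=1,1->2] -> levels [7 6 6]
Step 4: flows [0->1,1=2] -> levels [6 7 6]

Answer: 6 7 6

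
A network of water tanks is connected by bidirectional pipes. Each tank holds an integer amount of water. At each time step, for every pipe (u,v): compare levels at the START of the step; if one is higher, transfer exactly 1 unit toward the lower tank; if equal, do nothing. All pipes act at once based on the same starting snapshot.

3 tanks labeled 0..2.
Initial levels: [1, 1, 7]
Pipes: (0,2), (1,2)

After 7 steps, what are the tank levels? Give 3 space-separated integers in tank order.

Step 1: flows [2->0,2->1] -> levels [2 2 5]
Step 2: flows [2->0,2->1] -> levels [3 3 3]
Step 3: flows [0=2,1=2] -> levels [3 3 3]
  -> stable; steps 4..7 unchanged -> [3 3 3]

Answer: 3 3 3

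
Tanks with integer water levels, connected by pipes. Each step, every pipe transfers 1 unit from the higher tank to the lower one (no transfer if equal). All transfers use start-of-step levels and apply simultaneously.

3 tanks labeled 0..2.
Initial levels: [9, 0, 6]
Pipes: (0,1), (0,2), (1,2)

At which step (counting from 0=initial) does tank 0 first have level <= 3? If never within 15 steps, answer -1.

Step 1: flows [0->1,0->2,2->1] -> levels [7 2 6]
Step 2: flows [0->1,0->2,2->1] -> levels [5 4 6]
Step 3: flows [0->1,2->0,2->1] -> levels [5 6 4]
Step 4: flows [1->0,0->2,1->2] -> levels [5 4 6]
  -> period-2 cycle (repeats step 2); tank 0 never drops to <=3
Tank 0 never reaches <=3 within 15 steps

Answer: -1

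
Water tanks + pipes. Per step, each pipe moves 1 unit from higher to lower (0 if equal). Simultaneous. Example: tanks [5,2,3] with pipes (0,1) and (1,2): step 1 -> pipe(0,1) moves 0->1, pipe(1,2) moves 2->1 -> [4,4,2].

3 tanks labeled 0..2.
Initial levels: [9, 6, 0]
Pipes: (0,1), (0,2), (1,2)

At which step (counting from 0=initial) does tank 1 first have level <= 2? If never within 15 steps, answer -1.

Answer: -1

Derivation:
Step 1: flows [0->1,0->2,1->2] -> levels [7 6 2]
Step 2: flows [0->1,0->2,1->2] -> levels [5 6 4]
Step 3: flows [1->0,0->2,1->2] -> levels [5 4 6]
Step 4: flows [0->1,2->0,2->1] -> levels [5 6 4]
  -> period-2 cycle (repeats step 2); tank 1 never drops to <=2
Tank 1 never reaches <=2 within 15 steps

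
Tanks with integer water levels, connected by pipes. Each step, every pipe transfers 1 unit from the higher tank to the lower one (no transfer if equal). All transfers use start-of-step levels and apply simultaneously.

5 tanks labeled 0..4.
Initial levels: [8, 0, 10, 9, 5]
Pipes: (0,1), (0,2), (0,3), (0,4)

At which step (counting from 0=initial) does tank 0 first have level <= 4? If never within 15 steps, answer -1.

Step 1: flows [0->1,2->0,3->0,0->4] -> levels [8 1 9 8 6]
Step 2: flows [0->1,2->0,0=3,0->4] -> levels [7 2 8 8 7]
Step 3: flows [0->1,2->0,3->0,0=4] -> levels [8 3 7 7 7]
Step 4: flows [0->1,0->2,0->3,0->4] -> levels [4 4 8 8 8]
Tank 0 first reaches <=4 at step 4

Answer: 4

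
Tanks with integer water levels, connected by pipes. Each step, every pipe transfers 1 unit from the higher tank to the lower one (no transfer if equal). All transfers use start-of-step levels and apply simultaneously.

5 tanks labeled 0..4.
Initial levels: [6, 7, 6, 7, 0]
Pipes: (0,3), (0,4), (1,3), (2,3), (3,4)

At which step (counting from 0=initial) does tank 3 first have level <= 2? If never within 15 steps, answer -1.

Answer: -1

Derivation:
Step 1: flows [3->0,0->4,1=3,3->2,3->4] -> levels [6 7 7 4 2]
Step 2: flows [0->3,0->4,1->3,2->3,3->4] -> levels [4 6 6 6 4]
Step 3: flows [3->0,0=4,1=3,2=3,3->4] -> levels [5 6 6 4 5]
Step 4: flows [0->3,0=4,1->3,2->3,4->3] -> levels [4 5 5 8 4]
Step 5: flows [3->0,0=4,3->1,3->2,3->4] -> levels [5 6 6 4 5]
  -> period-2 cycle (repeats step 3); tank 3 never drops to <=2
Tank 3 never reaches <=2 within 15 steps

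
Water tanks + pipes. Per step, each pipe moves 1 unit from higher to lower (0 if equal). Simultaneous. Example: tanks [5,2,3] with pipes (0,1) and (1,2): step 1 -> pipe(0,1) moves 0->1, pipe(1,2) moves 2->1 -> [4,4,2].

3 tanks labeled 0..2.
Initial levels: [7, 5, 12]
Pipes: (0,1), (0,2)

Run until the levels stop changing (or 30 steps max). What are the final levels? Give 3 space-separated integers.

Answer: 8 8 8

Derivation:
Step 1: flows [0->1,2->0] -> levels [7 6 11]
Step 2: flows [0->1,2->0] -> levels [7 7 10]
Step 3: flows [0=1,2->0] -> levels [8 7 9]
Step 4: flows [0->1,2->0] -> levels [8 8 8]
Step 5: flows [0=1,0=2] -> levels [8 8 8]
  -> stable (no change)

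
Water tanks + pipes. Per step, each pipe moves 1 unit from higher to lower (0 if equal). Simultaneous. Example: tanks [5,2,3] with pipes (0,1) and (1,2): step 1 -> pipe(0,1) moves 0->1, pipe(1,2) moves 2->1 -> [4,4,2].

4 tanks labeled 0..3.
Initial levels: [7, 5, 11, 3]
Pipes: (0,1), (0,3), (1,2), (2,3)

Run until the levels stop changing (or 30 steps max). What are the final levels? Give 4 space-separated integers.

Step 1: flows [0->1,0->3,2->1,2->3] -> levels [5 7 9 5]
Step 2: flows [1->0,0=3,2->1,2->3] -> levels [6 7 7 6]
Step 3: flows [1->0,0=3,1=2,2->3] -> levels [7 6 6 7]
Step 4: flows [0->1,0=3,1=2,3->2] -> levels [6 7 7 6]
  -> period-2 cycle: step 4 state = step 2 state; never stabilizes
  -> state at step 30: (30-2) mod 2 = 0, same as step 2 -> [6 7 7 6]

Answer: 6 7 7 6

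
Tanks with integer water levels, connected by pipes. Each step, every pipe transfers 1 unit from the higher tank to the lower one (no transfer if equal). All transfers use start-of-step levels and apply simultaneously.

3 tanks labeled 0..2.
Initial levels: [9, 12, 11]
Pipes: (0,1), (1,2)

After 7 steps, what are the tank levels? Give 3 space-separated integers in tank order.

Answer: 11 10 11

Derivation:
Step 1: flows [1->0,1->2] -> levels [10 10 12]
Step 2: flows [0=1,2->1] -> levels [10 11 11]
Step 3: flows [1->0,1=2] -> levels [11 10 11]
Step 4: flows [0->1,2->1] -> levels [10 12 10]
Step 5: flows [1->0,1->2] -> levels [11 10 11]
  -> period-2 cycle: step 5 state = step 3 state
  -> state at step 7: (7-3) mod 2 = 0, same as step 3 -> [11 10 11]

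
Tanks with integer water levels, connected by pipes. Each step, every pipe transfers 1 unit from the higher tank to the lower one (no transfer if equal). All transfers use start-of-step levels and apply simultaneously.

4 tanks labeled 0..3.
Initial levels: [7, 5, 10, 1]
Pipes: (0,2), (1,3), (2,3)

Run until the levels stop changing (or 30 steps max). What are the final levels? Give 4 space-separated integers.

Answer: 5 6 7 5

Derivation:
Step 1: flows [2->0,1->3,2->3] -> levels [8 4 8 3]
Step 2: flows [0=2,1->3,2->3] -> levels [8 3 7 5]
Step 3: flows [0->2,3->1,2->3] -> levels [7 4 7 5]
Step 4: flows [0=2,3->1,2->3] -> levels [7 5 6 5]
Step 5: flows [0->2,1=3,2->3] -> levels [6 5 6 6]
Step 6: flows [0=2,3->1,2=3] -> levels [6 6 6 5]
Step 7: flows [0=2,1->3,2->3] -> levels [6 5 5 7]
Step 8: flows [0->2,3->1,3->2] -> levels [5 6 7 5]
Step 9: flows [2->0,1->3,2->3] -> levels [6 5 5 7]
  -> period-2 cycle: step 9 state = step 7 state; never stabilizes
  -> state at step 30: (30-7) mod 2 = 1, same as step 8 -> [5 6 7 5]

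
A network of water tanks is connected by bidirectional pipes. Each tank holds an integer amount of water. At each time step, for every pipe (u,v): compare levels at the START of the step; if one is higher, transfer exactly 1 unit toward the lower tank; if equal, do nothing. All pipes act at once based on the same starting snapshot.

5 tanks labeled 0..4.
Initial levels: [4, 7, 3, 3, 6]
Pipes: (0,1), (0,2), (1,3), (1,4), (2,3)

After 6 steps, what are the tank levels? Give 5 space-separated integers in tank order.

Answer: 3 7 6 3 4

Derivation:
Step 1: flows [1->0,0->2,1->3,1->4,2=3] -> levels [4 4 4 4 7]
Step 2: flows [0=1,0=2,1=3,4->1,2=3] -> levels [4 5 4 4 6]
Step 3: flows [1->0,0=2,1->3,4->1,2=3] -> levels [5 4 4 5 5]
Step 4: flows [0->1,0->2,3->1,4->1,3->2] -> levels [3 7 6 3 4]
Step 5: flows [1->0,2->0,1->3,1->4,2->3] -> levels [5 4 4 5 5]
  -> period-2 cycle: step 5 state = step 3 state
  -> state at step 6: (6-3) mod 2 = 1, same as step 4 -> [3 7 6 3 4]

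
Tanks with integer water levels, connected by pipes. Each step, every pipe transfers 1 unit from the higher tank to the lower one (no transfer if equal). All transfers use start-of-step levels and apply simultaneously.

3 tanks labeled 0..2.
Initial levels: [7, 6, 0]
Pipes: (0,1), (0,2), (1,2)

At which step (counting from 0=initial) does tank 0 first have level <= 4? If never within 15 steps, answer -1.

Step 1: flows [0->1,0->2,1->2] -> levels [5 6 2]
Step 2: flows [1->0,0->2,1->2] -> levels [5 4 4]
Step 3: flows [0->1,0->2,1=2] -> levels [3 5 5]
Tank 0 first reaches <=4 at step 3

Answer: 3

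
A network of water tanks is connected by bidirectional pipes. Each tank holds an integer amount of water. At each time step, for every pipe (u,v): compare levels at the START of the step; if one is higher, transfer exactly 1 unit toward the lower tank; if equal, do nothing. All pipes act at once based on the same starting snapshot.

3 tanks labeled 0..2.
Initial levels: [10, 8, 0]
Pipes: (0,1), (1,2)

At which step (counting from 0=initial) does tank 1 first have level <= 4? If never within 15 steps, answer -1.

Step 1: flows [0->1,1->2] -> levels [9 8 1]
Step 2: flows [0->1,1->2] -> levels [8 8 2]
Step 3: flows [0=1,1->2] -> levels [8 7 3]
Step 4: flows [0->1,1->2] -> levels [7 7 4]
Step 5: flows [0=1,1->2] -> levels [7 6 5]
Step 6: flows [0->1,1->2] -> levels [6 6 6]
Step 7: flows [0=1,1=2] -> levels [6 6 6]
  -> stable; tank 1 stays at 6 > 4
Tank 1 never reaches <=4 within 15 steps

Answer: -1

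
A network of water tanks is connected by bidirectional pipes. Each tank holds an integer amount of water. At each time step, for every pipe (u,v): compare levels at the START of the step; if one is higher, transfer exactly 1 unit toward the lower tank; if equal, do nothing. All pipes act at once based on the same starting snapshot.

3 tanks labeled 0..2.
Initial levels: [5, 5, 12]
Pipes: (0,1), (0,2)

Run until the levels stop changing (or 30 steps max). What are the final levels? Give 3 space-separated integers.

Answer: 6 8 8

Derivation:
Step 1: flows [0=1,2->0] -> levels [6 5 11]
Step 2: flows [0->1,2->0] -> levels [6 6 10]
Step 3: flows [0=1,2->0] -> levels [7 6 9]
Step 4: flows [0->1,2->0] -> levels [7 7 8]
Step 5: flows [0=1,2->0] -> levels [8 7 7]
Step 6: flows [0->1,0->2] -> levels [6 8 8]
Step 7: flows [1->0,2->0] -> levels [8 7 7]
  -> period-2 cycle: step 7 state = step 5 state; never stabilizes
  -> state at step 30: (30-5) mod 2 = 1, same as step 6 -> [6 8 8]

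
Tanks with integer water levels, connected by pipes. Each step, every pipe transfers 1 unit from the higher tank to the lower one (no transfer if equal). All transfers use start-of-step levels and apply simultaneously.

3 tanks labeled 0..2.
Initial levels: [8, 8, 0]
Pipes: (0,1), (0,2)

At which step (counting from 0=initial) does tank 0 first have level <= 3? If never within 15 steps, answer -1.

Step 1: flows [0=1,0->2] -> levels [7 8 1]
Step 2: flows [1->0,0->2] -> levels [7 7 2]
Step 3: flows [0=1,0->2] -> levels [6 7 3]
Step 4: flows [1->0,0->2] -> levels [6 6 4]
Step 5: flows [0=1,0->2] -> levels [5 6 5]
Step 6: flows [1->0,0=2] -> levels [6 5 5]
Step 7: flows [0->1,0->2] -> levels [4 6 6]
Step 8: flows [1->0,2->0] -> levels [6 5 5]
  -> period-2 cycle (repeats step 6); tank 0 never drops to <=3
Tank 0 never reaches <=3 within 15 steps

Answer: -1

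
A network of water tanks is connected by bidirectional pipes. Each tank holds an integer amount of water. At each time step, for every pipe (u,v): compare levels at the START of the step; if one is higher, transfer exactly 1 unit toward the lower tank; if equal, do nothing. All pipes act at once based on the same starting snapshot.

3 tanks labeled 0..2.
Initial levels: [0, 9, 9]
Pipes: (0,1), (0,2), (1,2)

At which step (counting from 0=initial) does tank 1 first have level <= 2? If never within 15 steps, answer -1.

Step 1: flows [1->0,2->0,1=2] -> levels [2 8 8]
Step 2: flows [1->0,2->0,1=2] -> levels [4 7 7]
Step 3: flows [1->0,2->0,1=2] -> levels [6 6 6]
Step 4: flows [0=1,0=2,1=2] -> levels [6 6 6]
  -> stable; tank 1 stays at 6 > 2
Tank 1 never reaches <=2 within 15 steps

Answer: -1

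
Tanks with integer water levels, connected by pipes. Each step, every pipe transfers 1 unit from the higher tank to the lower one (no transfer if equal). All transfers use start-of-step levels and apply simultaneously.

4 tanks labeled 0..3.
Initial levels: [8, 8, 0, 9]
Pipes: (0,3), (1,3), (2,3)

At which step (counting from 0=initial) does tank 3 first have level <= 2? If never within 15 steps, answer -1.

Answer: -1

Derivation:
Step 1: flows [3->0,3->1,3->2] -> levels [9 9 1 6]
Step 2: flows [0->3,1->3,3->2] -> levels [8 8 2 7]
Step 3: flows [0->3,1->3,3->2] -> levels [7 7 3 8]
Step 4: flows [3->0,3->1,3->2] -> levels [8 8 4 5]
Step 5: flows [0->3,1->3,3->2] -> levels [7 7 5 6]
Step 6: flows [0->3,1->3,3->2] -> levels [6 6 6 7]
Step 7: flows [3->0,3->1,3->2] -> levels [7 7 7 4]
Step 8: flows [0->3,1->3,2->3] -> levels [6 6 6 7]
  -> period-2 cycle (repeats step 6); tank 3 never drops to <=2
Tank 3 never reaches <=2 within 15 steps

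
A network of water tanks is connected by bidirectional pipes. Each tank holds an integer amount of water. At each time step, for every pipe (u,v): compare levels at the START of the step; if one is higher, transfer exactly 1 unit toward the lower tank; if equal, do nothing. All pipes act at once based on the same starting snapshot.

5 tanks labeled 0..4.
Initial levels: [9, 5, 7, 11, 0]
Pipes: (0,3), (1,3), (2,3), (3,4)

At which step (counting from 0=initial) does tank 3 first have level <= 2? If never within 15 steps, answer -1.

Answer: -1

Derivation:
Step 1: flows [3->0,3->1,3->2,3->4] -> levels [10 6 8 7 1]
Step 2: flows [0->3,3->1,2->3,3->4] -> levels [9 7 7 7 2]
Step 3: flows [0->3,1=3,2=3,3->4] -> levels [8 7 7 7 3]
Step 4: flows [0->3,1=3,2=3,3->4] -> levels [7 7 7 7 4]
Step 5: flows [0=3,1=3,2=3,3->4] -> levels [7 7 7 6 5]
Step 6: flows [0->3,1->3,2->3,3->4] -> levels [6 6 6 8 6]
Step 7: flows [3->0,3->1,3->2,3->4] -> levels [7 7 7 4 7]
Step 8: flows [0->3,1->3,2->3,4->3] -> levels [6 6 6 8 6]
  -> period-2 cycle (repeats step 6); tank 3 never drops to <=2
Tank 3 never reaches <=2 within 15 steps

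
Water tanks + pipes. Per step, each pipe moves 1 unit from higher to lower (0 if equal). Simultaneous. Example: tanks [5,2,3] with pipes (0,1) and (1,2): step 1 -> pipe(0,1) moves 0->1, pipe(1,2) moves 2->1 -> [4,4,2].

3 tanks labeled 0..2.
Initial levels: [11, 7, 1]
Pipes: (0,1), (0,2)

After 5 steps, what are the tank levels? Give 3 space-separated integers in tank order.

Answer: 6 7 6

Derivation:
Step 1: flows [0->1,0->2] -> levels [9 8 2]
Step 2: flows [0->1,0->2] -> levels [7 9 3]
Step 3: flows [1->0,0->2] -> levels [7 8 4]
Step 4: flows [1->0,0->2] -> levels [7 7 5]
Step 5: flows [0=1,0->2] -> levels [6 7 6]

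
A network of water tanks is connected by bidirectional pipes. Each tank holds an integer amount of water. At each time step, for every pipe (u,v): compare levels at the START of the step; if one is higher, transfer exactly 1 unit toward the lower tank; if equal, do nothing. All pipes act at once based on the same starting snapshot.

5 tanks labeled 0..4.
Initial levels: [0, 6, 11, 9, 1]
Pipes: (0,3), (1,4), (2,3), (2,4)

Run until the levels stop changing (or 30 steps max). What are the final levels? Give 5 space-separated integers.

Step 1: flows [3->0,1->4,2->3,2->4] -> levels [1 5 9 9 3]
Step 2: flows [3->0,1->4,2=3,2->4] -> levels [2 4 8 8 5]
Step 3: flows [3->0,4->1,2=3,2->4] -> levels [3 5 7 7 5]
Step 4: flows [3->0,1=4,2=3,2->4] -> levels [4 5 6 6 6]
Step 5: flows [3->0,4->1,2=3,2=4] -> levels [5 6 6 5 5]
Step 6: flows [0=3,1->4,2->3,2->4] -> levels [5 5 4 6 7]
Step 7: flows [3->0,4->1,3->2,4->2] -> levels [6 6 6 4 5]
Step 8: flows [0->3,1->4,2->3,2->4] -> levels [5 5 4 6 7]
  -> period-2 cycle: step 8 state = step 6 state; never stabilizes
  -> state at step 30: (30-6) mod 2 = 0, same as step 6 -> [5 5 4 6 7]

Answer: 5 5 4 6 7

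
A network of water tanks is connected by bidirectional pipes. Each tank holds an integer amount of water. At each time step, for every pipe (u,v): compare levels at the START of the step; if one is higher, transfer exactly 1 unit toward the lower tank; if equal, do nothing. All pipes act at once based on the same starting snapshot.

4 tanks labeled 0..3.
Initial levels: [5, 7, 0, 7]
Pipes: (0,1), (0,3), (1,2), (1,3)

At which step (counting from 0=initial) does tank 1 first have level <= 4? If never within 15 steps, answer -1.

Step 1: flows [1->0,3->0,1->2,1=3] -> levels [7 5 1 6]
Step 2: flows [0->1,0->3,1->2,3->1] -> levels [5 6 2 6]
Step 3: flows [1->0,3->0,1->2,1=3] -> levels [7 4 3 5]
Tank 1 first reaches <=4 at step 3

Answer: 3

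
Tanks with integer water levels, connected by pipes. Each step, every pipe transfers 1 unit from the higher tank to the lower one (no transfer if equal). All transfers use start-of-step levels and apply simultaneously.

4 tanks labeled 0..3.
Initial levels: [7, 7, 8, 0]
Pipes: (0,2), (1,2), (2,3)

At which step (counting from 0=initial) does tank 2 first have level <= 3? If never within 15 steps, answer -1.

Answer: -1

Derivation:
Step 1: flows [2->0,2->1,2->3] -> levels [8 8 5 1]
Step 2: flows [0->2,1->2,2->3] -> levels [7 7 6 2]
Step 3: flows [0->2,1->2,2->3] -> levels [6 6 7 3]
Step 4: flows [2->0,2->1,2->3] -> levels [7 7 4 4]
Step 5: flows [0->2,1->2,2=3] -> levels [6 6 6 4]
Step 6: flows [0=2,1=2,2->3] -> levels [6 6 5 5]
Step 7: flows [0->2,1->2,2=3] -> levels [5 5 7 5]
Step 8: flows [2->0,2->1,2->3] -> levels [6 6 4 6]
Step 9: flows [0->2,1->2,3->2] -> levels [5 5 7 5]
  -> period-2 cycle (repeats step 7); tank 2 never drops to <=3
Tank 2 never reaches <=3 within 15 steps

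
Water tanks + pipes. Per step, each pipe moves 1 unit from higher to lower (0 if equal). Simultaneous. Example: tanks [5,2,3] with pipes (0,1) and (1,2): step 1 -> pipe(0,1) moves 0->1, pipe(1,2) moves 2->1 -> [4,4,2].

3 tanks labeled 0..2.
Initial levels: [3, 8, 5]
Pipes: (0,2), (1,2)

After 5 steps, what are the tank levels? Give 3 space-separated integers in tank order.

Answer: 5 5 6

Derivation:
Step 1: flows [2->0,1->2] -> levels [4 7 5]
Step 2: flows [2->0,1->2] -> levels [5 6 5]
Step 3: flows [0=2,1->2] -> levels [5 5 6]
Step 4: flows [2->0,2->1] -> levels [6 6 4]
Step 5: flows [0->2,1->2] -> levels [5 5 6]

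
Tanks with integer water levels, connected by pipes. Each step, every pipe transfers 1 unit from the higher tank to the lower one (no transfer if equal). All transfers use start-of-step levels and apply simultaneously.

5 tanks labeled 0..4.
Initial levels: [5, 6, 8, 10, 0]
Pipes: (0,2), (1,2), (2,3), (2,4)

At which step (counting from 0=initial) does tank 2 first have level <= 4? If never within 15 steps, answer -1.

Answer: 5

Derivation:
Step 1: flows [2->0,2->1,3->2,2->4] -> levels [6 7 6 9 1]
Step 2: flows [0=2,1->2,3->2,2->4] -> levels [6 6 7 8 2]
Step 3: flows [2->0,2->1,3->2,2->4] -> levels [7 7 5 7 3]
Step 4: flows [0->2,1->2,3->2,2->4] -> levels [6 6 7 6 4]
Step 5: flows [2->0,2->1,2->3,2->4] -> levels [7 7 3 7 5]
Tank 2 first reaches <=4 at step 5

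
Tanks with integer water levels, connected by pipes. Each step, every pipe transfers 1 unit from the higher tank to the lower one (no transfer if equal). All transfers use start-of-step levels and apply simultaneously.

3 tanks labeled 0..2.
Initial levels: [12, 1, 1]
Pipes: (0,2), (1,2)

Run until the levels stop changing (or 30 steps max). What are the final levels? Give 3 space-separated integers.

Step 1: flows [0->2,1=2] -> levels [11 1 2]
Step 2: flows [0->2,2->1] -> levels [10 2 2]
Step 3: flows [0->2,1=2] -> levels [9 2 3]
Step 4: flows [0->2,2->1] -> levels [8 3 3]
Step 5: flows [0->2,1=2] -> levels [7 3 4]
Step 6: flows [0->2,2->1] -> levels [6 4 4]
Step 7: flows [0->2,1=2] -> levels [5 4 5]
Step 8: flows [0=2,2->1] -> levels [5 5 4]
Step 9: flows [0->2,1->2] -> levels [4 4 6]
Step 10: flows [2->0,2->1] -> levels [5 5 4]
  -> period-2 cycle: step 10 state = step 8 state; never stabilizes
  -> state at step 30: (30-8) mod 2 = 0, same as step 8 -> [5 5 4]

Answer: 5 5 4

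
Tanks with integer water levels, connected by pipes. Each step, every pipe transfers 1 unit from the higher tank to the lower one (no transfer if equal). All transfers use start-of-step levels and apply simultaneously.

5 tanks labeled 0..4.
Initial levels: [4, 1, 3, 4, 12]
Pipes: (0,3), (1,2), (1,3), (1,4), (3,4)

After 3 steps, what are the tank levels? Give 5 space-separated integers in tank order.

Answer: 5 5 4 4 6

Derivation:
Step 1: flows [0=3,2->1,3->1,4->1,4->3] -> levels [4 4 2 4 10]
Step 2: flows [0=3,1->2,1=3,4->1,4->3] -> levels [4 4 3 5 8]
Step 3: flows [3->0,1->2,3->1,4->1,4->3] -> levels [5 5 4 4 6]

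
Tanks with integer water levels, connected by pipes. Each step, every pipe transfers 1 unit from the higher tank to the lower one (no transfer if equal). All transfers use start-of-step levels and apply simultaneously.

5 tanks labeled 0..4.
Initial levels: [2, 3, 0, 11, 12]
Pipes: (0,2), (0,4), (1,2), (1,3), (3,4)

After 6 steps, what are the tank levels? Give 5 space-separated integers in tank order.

Answer: 5 6 5 5 7

Derivation:
Step 1: flows [0->2,4->0,1->2,3->1,4->3] -> levels [2 3 2 11 10]
Step 2: flows [0=2,4->0,1->2,3->1,3->4] -> levels [3 3 3 9 10]
Step 3: flows [0=2,4->0,1=2,3->1,4->3] -> levels [4 4 3 9 8]
Step 4: flows [0->2,4->0,1->2,3->1,3->4] -> levels [4 4 5 7 8]
Step 5: flows [2->0,4->0,2->1,3->1,4->3] -> levels [6 6 3 7 6]
Step 6: flows [0->2,0=4,1->2,3->1,3->4] -> levels [5 6 5 5 7]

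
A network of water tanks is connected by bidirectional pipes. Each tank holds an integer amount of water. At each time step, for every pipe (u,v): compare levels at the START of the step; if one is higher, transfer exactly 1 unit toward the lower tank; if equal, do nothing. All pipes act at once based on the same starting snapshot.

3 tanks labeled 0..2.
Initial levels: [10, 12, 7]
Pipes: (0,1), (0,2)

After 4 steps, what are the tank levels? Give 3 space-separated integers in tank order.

Step 1: flows [1->0,0->2] -> levels [10 11 8]
Step 2: flows [1->0,0->2] -> levels [10 10 9]
Step 3: flows [0=1,0->2] -> levels [9 10 10]
Step 4: flows [1->0,2->0] -> levels [11 9 9]

Answer: 11 9 9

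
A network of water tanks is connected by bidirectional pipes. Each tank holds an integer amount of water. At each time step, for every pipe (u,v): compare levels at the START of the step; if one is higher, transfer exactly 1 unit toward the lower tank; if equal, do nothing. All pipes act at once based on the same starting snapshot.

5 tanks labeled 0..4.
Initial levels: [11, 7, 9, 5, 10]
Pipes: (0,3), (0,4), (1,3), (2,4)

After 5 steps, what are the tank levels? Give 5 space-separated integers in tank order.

Step 1: flows [0->3,0->4,1->3,4->2] -> levels [9 6 10 7 10]
Step 2: flows [0->3,4->0,3->1,2=4] -> levels [9 7 10 7 9]
Step 3: flows [0->3,0=4,1=3,2->4] -> levels [8 7 9 8 10]
Step 4: flows [0=3,4->0,3->1,4->2] -> levels [9 8 10 7 8]
Step 5: flows [0->3,0->4,1->3,2->4] -> levels [7 7 9 9 10]

Answer: 7 7 9 9 10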